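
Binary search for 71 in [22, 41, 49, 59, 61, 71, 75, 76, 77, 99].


Step 1: lo=0, hi=9, mid=4, val=61
Step 2: lo=5, hi=9, mid=7, val=76
Step 3: lo=5, hi=6, mid=5, val=71

Found at index 5


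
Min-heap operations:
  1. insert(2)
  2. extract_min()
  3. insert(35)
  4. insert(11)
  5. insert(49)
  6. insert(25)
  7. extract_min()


insert(2) -> [2]
extract_min()->2, []
insert(35) -> [35]
insert(11) -> [11, 35]
insert(49) -> [11, 35, 49]
insert(25) -> [11, 25, 49, 35]
extract_min()->11, [25, 35, 49]

Final heap: [25, 35, 49]


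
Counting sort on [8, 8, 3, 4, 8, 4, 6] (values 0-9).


Input: [8, 8, 3, 4, 8, 4, 6]
Counts: [0, 0, 0, 1, 2, 0, 1, 0, 3, 0]

Sorted: [3, 4, 4, 6, 8, 8, 8]


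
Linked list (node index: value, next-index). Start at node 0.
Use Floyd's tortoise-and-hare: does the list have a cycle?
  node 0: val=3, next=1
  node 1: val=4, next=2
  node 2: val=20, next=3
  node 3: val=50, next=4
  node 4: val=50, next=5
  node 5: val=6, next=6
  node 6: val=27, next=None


Floyd's tortoise (slow, +1) and hare (fast, +2):
  init: slow=0, fast=0
  step 1: slow=1, fast=2
  step 2: slow=2, fast=4
  step 3: slow=3, fast=6
  step 4: fast -> None, no cycle

Cycle: no


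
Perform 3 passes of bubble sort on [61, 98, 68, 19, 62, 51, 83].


Initial: [61, 98, 68, 19, 62, 51, 83]
Pass 1: [61, 68, 19, 62, 51, 83, 98] (5 swaps)
Pass 2: [61, 19, 62, 51, 68, 83, 98] (3 swaps)
Pass 3: [19, 61, 51, 62, 68, 83, 98] (2 swaps)

After 3 passes: [19, 61, 51, 62, 68, 83, 98]


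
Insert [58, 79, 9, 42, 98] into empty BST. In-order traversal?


Insert 58: root
Insert 79: R from 58
Insert 9: L from 58
Insert 42: L from 58 -> R from 9
Insert 98: R from 58 -> R from 79

In-order: [9, 42, 58, 79, 98]


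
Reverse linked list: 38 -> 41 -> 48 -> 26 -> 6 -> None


Step 1: curr=38, set curr.next=prev(None) | reversed so far: 38
Step 2: curr=41, set curr.next=prev(38) | reversed so far: 41 -> 38
Step 3: curr=48, set curr.next=prev(41) | reversed so far: 48 -> 41 -> 38
Step 4: curr=26, set curr.next=prev(48) | reversed so far: 26 -> 48 -> 41 -> 38
Step 5: curr=6, set curr.next=prev(26) | reversed so far: 6 -> 26 -> 48 -> 41 -> 38

6 -> 26 -> 48 -> 41 -> 38 -> None


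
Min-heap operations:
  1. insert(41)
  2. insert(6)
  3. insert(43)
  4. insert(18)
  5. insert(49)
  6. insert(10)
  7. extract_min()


insert(41) -> [41]
insert(6) -> [6, 41]
insert(43) -> [6, 41, 43]
insert(18) -> [6, 18, 43, 41]
insert(49) -> [6, 18, 43, 41, 49]
insert(10) -> [6, 18, 10, 41, 49, 43]
extract_min()->6, [10, 18, 43, 41, 49]

Final heap: [10, 18, 43, 41, 49]


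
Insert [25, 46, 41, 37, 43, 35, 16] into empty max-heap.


Insert 25: [25]
Insert 46: [46, 25]
Insert 41: [46, 25, 41]
Insert 37: [46, 37, 41, 25]
Insert 43: [46, 43, 41, 25, 37]
Insert 35: [46, 43, 41, 25, 37, 35]
Insert 16: [46, 43, 41, 25, 37, 35, 16]

Final heap: [46, 43, 41, 25, 37, 35, 16]


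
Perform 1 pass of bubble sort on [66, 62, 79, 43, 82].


Initial: [66, 62, 79, 43, 82]
Pass 1: [62, 66, 43, 79, 82] (2 swaps)

After 1 pass: [62, 66, 43, 79, 82]


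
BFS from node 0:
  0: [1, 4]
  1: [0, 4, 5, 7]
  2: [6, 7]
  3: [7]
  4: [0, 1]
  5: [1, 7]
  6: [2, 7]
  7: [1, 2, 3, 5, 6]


Visit 0, enqueue [1, 4]
Visit 1, enqueue [5, 7]
Visit 4, enqueue []
Visit 5, enqueue []
Visit 7, enqueue [2, 3, 6]
Visit 2, enqueue []
Visit 3, enqueue []
Visit 6, enqueue []

BFS order: [0, 1, 4, 5, 7, 2, 3, 6]


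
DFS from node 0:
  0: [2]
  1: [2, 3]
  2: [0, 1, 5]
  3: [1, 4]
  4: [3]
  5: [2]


Visit 0, push [2]
Visit 2, push [5, 1]
Visit 1, push [3]
Visit 3, push [4]
Visit 4, push []
Visit 5, push []

DFS order: [0, 2, 1, 3, 4, 5]


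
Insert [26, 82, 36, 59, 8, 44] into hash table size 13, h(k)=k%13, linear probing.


Insert 26: h=0 -> slot 0
Insert 82: h=4 -> slot 4
Insert 36: h=10 -> slot 10
Insert 59: h=7 -> slot 7
Insert 8: h=8 -> slot 8
Insert 44: h=5 -> slot 5

Table: [26, None, None, None, 82, 44, None, 59, 8, None, 36, None, None]


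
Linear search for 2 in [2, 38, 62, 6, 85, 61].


i=0: 2==2 found!

Found at 0, 1 comps


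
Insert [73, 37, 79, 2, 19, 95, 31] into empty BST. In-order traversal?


Insert 73: root
Insert 37: L from 73
Insert 79: R from 73
Insert 2: L from 73 -> L from 37
Insert 19: L from 73 -> L from 37 -> R from 2
Insert 95: R from 73 -> R from 79
Insert 31: L from 73 -> L from 37 -> R from 2 -> R from 19

In-order: [2, 19, 31, 37, 73, 79, 95]


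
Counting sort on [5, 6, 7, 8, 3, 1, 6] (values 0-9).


Input: [5, 6, 7, 8, 3, 1, 6]
Counts: [0, 1, 0, 1, 0, 1, 2, 1, 1, 0]

Sorted: [1, 3, 5, 6, 6, 7, 8]


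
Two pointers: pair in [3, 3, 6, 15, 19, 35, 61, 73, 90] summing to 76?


lo=0(3)+hi=8(90)=93
lo=0(3)+hi=7(73)=76

Yes: 3+73=76


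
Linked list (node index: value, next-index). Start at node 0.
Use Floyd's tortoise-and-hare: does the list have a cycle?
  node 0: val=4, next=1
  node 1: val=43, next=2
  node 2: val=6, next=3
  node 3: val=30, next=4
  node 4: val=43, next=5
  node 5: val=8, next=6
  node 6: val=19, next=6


Floyd's tortoise (slow, +1) and hare (fast, +2):
  init: slow=0, fast=0
  step 1: slow=1, fast=2
  step 2: slow=2, fast=4
  step 3: slow=3, fast=6
  step 4: slow=4, fast=6
  step 5: slow=5, fast=6
  step 6: slow=6, fast=6
  slow == fast at node 6: cycle detected

Cycle: yes


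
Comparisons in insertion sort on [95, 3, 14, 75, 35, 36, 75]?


Algorithm: insertion sort
Input: [95, 3, 14, 75, 35, 36, 75]
Sorted: [3, 14, 35, 36, 75, 75, 95]

13


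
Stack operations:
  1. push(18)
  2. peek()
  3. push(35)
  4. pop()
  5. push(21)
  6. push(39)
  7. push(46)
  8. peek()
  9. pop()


push(18) -> [18]
peek()->18
push(35) -> [18, 35]
pop()->35, [18]
push(21) -> [18, 21]
push(39) -> [18, 21, 39]
push(46) -> [18, 21, 39, 46]
peek()->46
pop()->46, [18, 21, 39]

Final stack: [18, 21, 39]


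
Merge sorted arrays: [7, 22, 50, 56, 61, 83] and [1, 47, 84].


Take 1 from B
Take 7 from A
Take 22 from A
Take 47 from B
Take 50 from A
Take 56 from A
Take 61 from A
Take 83 from A

Merged: [1, 7, 22, 47, 50, 56, 61, 83, 84]


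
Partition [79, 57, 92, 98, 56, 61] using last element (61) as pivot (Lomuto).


Pivot: 61
  57 <= 61: swap -> [57, 79, 92, 98, 56, 61]
  56 <= 61: swap -> [57, 56, 92, 98, 79, 61]
Place pivot at 2: [57, 56, 61, 98, 79, 92]

Partitioned: [57, 56, 61, 98, 79, 92]


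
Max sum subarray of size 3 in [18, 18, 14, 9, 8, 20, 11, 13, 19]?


[0:3]: 50
[1:4]: 41
[2:5]: 31
[3:6]: 37
[4:7]: 39
[5:8]: 44
[6:9]: 43

Max: 50 at [0:3]


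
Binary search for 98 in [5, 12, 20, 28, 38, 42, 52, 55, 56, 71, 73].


Step 1: lo=0, hi=10, mid=5, val=42
Step 2: lo=6, hi=10, mid=8, val=56
Step 3: lo=9, hi=10, mid=9, val=71
Step 4: lo=10, hi=10, mid=10, val=73

Not found


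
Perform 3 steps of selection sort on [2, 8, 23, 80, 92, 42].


Initial: [2, 8, 23, 80, 92, 42]
Step 1: min=2 at 0
  Swap: [2, 8, 23, 80, 92, 42]
Step 2: min=8 at 1
  Swap: [2, 8, 23, 80, 92, 42]
Step 3: min=23 at 2
  Swap: [2, 8, 23, 80, 92, 42]

After 3 steps: [2, 8, 23, 80, 92, 42]


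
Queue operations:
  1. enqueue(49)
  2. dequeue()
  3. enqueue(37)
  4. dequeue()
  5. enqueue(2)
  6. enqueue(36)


enqueue(49) -> [49]
dequeue()->49, []
enqueue(37) -> [37]
dequeue()->37, []
enqueue(2) -> [2]
enqueue(36) -> [2, 36]

Final queue: [2, 36]


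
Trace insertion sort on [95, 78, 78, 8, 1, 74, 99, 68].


Initial: [95, 78, 78, 8, 1, 74, 99, 68]
Insert 78: [78, 95, 78, 8, 1, 74, 99, 68]
Insert 78: [78, 78, 95, 8, 1, 74, 99, 68]
Insert 8: [8, 78, 78, 95, 1, 74, 99, 68]
Insert 1: [1, 8, 78, 78, 95, 74, 99, 68]
Insert 74: [1, 8, 74, 78, 78, 95, 99, 68]
Insert 99: [1, 8, 74, 78, 78, 95, 99, 68]
Insert 68: [1, 8, 68, 74, 78, 78, 95, 99]

Sorted: [1, 8, 68, 74, 78, 78, 95, 99]


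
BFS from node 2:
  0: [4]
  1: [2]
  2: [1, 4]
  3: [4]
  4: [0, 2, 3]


Visit 2, enqueue [1, 4]
Visit 1, enqueue []
Visit 4, enqueue [0, 3]
Visit 0, enqueue []
Visit 3, enqueue []

BFS order: [2, 1, 4, 0, 3]


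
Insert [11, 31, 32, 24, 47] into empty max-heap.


Insert 11: [11]
Insert 31: [31, 11]
Insert 32: [32, 11, 31]
Insert 24: [32, 24, 31, 11]
Insert 47: [47, 32, 31, 11, 24]

Final heap: [47, 32, 31, 11, 24]


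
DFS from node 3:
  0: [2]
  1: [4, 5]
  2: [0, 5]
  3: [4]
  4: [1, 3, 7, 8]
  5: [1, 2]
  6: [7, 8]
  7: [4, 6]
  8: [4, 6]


Visit 3, push [4]
Visit 4, push [8, 7, 1]
Visit 1, push [5]
Visit 5, push [2]
Visit 2, push [0]
Visit 0, push []
Visit 7, push [6]
Visit 6, push [8]
Visit 8, push []

DFS order: [3, 4, 1, 5, 2, 0, 7, 6, 8]


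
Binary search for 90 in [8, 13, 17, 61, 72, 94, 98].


Step 1: lo=0, hi=6, mid=3, val=61
Step 2: lo=4, hi=6, mid=5, val=94
Step 3: lo=4, hi=4, mid=4, val=72

Not found


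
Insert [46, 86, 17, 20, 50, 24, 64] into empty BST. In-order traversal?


Insert 46: root
Insert 86: R from 46
Insert 17: L from 46
Insert 20: L from 46 -> R from 17
Insert 50: R from 46 -> L from 86
Insert 24: L from 46 -> R from 17 -> R from 20
Insert 64: R from 46 -> L from 86 -> R from 50

In-order: [17, 20, 24, 46, 50, 64, 86]


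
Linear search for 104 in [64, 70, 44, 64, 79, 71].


i=0: 64!=104
i=1: 70!=104
i=2: 44!=104
i=3: 64!=104
i=4: 79!=104
i=5: 71!=104

Not found, 6 comps


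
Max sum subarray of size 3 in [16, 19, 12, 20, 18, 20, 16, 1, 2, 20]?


[0:3]: 47
[1:4]: 51
[2:5]: 50
[3:6]: 58
[4:7]: 54
[5:8]: 37
[6:9]: 19
[7:10]: 23

Max: 58 at [3:6]


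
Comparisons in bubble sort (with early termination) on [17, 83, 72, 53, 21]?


Algorithm: bubble sort (with early termination)
Input: [17, 83, 72, 53, 21]
Sorted: [17, 21, 53, 72, 83]

10


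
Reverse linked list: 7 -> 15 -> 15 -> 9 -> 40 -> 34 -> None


Step 1: curr=7, set curr.next=prev(None) | reversed so far: 7
Step 2: curr=15, set curr.next=prev(7) | reversed so far: 15 -> 7
Step 3: curr=15, set curr.next=prev(15) | reversed so far: 15 -> 15 -> 7
Step 4: curr=9, set curr.next=prev(15) | reversed so far: 9 -> 15 -> 15 -> 7
Step 5: curr=40, set curr.next=prev(9) | reversed so far: 40 -> 9 -> 15 -> 15 -> 7
Step 6: curr=34, set curr.next=prev(40) | reversed so far: 34 -> 40 -> 9 -> 15 -> 15 -> 7

34 -> 40 -> 9 -> 15 -> 15 -> 7 -> None


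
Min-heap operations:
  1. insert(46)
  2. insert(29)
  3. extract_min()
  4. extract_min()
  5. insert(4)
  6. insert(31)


insert(46) -> [46]
insert(29) -> [29, 46]
extract_min()->29, [46]
extract_min()->46, []
insert(4) -> [4]
insert(31) -> [4, 31]

Final heap: [4, 31]


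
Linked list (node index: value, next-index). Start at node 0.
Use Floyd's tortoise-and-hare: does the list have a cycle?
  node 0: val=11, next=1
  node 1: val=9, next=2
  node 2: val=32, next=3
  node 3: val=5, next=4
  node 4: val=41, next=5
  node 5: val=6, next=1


Floyd's tortoise (slow, +1) and hare (fast, +2):
  init: slow=0, fast=0
  step 1: slow=1, fast=2
  step 2: slow=2, fast=4
  step 3: slow=3, fast=1
  step 4: slow=4, fast=3
  step 5: slow=5, fast=5
  slow == fast at node 5: cycle detected

Cycle: yes


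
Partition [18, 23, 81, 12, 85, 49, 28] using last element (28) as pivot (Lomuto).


Pivot: 28
  18 <= 28: advance i (no swap)
  23 <= 28: advance i (no swap)
  12 <= 28: swap -> [18, 23, 12, 81, 85, 49, 28]
Place pivot at 3: [18, 23, 12, 28, 85, 49, 81]

Partitioned: [18, 23, 12, 28, 85, 49, 81]


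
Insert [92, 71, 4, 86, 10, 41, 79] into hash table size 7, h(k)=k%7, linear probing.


Insert 92: h=1 -> slot 1
Insert 71: h=1, 1 probes -> slot 2
Insert 4: h=4 -> slot 4
Insert 86: h=2, 1 probes -> slot 3
Insert 10: h=3, 2 probes -> slot 5
Insert 41: h=6 -> slot 6
Insert 79: h=2, 5 probes -> slot 0

Table: [79, 92, 71, 86, 4, 10, 41]


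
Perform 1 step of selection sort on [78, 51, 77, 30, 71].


Initial: [78, 51, 77, 30, 71]
Step 1: min=30 at 3
  Swap: [30, 51, 77, 78, 71]

After 1 step: [30, 51, 77, 78, 71]


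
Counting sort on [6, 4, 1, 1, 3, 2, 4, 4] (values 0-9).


Input: [6, 4, 1, 1, 3, 2, 4, 4]
Counts: [0, 2, 1, 1, 3, 0, 1, 0, 0, 0]

Sorted: [1, 1, 2, 3, 4, 4, 4, 6]


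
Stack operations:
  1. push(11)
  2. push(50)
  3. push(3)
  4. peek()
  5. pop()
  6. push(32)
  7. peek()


push(11) -> [11]
push(50) -> [11, 50]
push(3) -> [11, 50, 3]
peek()->3
pop()->3, [11, 50]
push(32) -> [11, 50, 32]
peek()->32

Final stack: [11, 50, 32]


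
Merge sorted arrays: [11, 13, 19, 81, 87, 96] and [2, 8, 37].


Take 2 from B
Take 8 from B
Take 11 from A
Take 13 from A
Take 19 from A
Take 37 from B

Merged: [2, 8, 11, 13, 19, 37, 81, 87, 96]


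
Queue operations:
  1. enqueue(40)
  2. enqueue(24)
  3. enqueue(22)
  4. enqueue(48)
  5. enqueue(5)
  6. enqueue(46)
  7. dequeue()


enqueue(40) -> [40]
enqueue(24) -> [40, 24]
enqueue(22) -> [40, 24, 22]
enqueue(48) -> [40, 24, 22, 48]
enqueue(5) -> [40, 24, 22, 48, 5]
enqueue(46) -> [40, 24, 22, 48, 5, 46]
dequeue()->40, [24, 22, 48, 5, 46]

Final queue: [24, 22, 48, 5, 46]


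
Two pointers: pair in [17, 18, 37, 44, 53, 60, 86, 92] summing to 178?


lo=0(17)+hi=7(92)=109
lo=1(18)+hi=7(92)=110
lo=2(37)+hi=7(92)=129
lo=3(44)+hi=7(92)=136
lo=4(53)+hi=7(92)=145
lo=5(60)+hi=7(92)=152
lo=6(86)+hi=7(92)=178

Yes: 86+92=178


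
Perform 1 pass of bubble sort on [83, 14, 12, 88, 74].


Initial: [83, 14, 12, 88, 74]
Pass 1: [14, 12, 83, 74, 88] (3 swaps)

After 1 pass: [14, 12, 83, 74, 88]


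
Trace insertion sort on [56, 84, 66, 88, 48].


Initial: [56, 84, 66, 88, 48]
Insert 84: [56, 84, 66, 88, 48]
Insert 66: [56, 66, 84, 88, 48]
Insert 88: [56, 66, 84, 88, 48]
Insert 48: [48, 56, 66, 84, 88]

Sorted: [48, 56, 66, 84, 88]


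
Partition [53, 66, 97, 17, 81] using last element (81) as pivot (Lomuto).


Pivot: 81
  53 <= 81: advance i (no swap)
  66 <= 81: advance i (no swap)
  17 <= 81: swap -> [53, 66, 17, 97, 81]
Place pivot at 3: [53, 66, 17, 81, 97]

Partitioned: [53, 66, 17, 81, 97]


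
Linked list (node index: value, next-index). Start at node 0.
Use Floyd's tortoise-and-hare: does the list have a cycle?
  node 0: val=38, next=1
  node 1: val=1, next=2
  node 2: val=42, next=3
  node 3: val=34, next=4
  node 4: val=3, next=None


Floyd's tortoise (slow, +1) and hare (fast, +2):
  init: slow=0, fast=0
  step 1: slow=1, fast=2
  step 2: slow=2, fast=4
  step 3: fast -> None, no cycle

Cycle: no


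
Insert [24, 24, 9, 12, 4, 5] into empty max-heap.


Insert 24: [24]
Insert 24: [24, 24]
Insert 9: [24, 24, 9]
Insert 12: [24, 24, 9, 12]
Insert 4: [24, 24, 9, 12, 4]
Insert 5: [24, 24, 9, 12, 4, 5]

Final heap: [24, 24, 9, 12, 4, 5]


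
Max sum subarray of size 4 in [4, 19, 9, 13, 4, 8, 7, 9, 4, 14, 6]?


[0:4]: 45
[1:5]: 45
[2:6]: 34
[3:7]: 32
[4:8]: 28
[5:9]: 28
[6:10]: 34
[7:11]: 33

Max: 45 at [0:4]


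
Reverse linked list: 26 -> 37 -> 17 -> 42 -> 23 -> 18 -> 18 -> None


Step 1: curr=26, set curr.next=prev(None) | reversed so far: 26
Step 2: curr=37, set curr.next=prev(26) | reversed so far: 37 -> 26
Step 3: curr=17, set curr.next=prev(37) | reversed so far: 17 -> 37 -> 26
Step 4: curr=42, set curr.next=prev(17) | reversed so far: 42 -> 17 -> 37 -> 26
Step 5: curr=23, set curr.next=prev(42) | reversed so far: 23 -> 42 -> 17 -> 37 -> 26
Step 6: curr=18, set curr.next=prev(23) | reversed so far: 18 -> 23 -> 42 -> 17 -> 37 -> 26
Step 7: curr=18, set curr.next=prev(18) | reversed so far: 18 -> 18 -> 23 -> 42 -> 17 -> 37 -> 26

18 -> 18 -> 23 -> 42 -> 17 -> 37 -> 26 -> None


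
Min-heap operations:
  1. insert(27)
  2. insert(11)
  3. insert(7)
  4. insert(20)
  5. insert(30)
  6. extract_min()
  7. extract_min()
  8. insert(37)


insert(27) -> [27]
insert(11) -> [11, 27]
insert(7) -> [7, 27, 11]
insert(20) -> [7, 20, 11, 27]
insert(30) -> [7, 20, 11, 27, 30]
extract_min()->7, [11, 20, 30, 27]
extract_min()->11, [20, 27, 30]
insert(37) -> [20, 27, 30, 37]

Final heap: [20, 27, 30, 37]


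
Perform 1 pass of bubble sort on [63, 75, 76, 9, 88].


Initial: [63, 75, 76, 9, 88]
Pass 1: [63, 75, 9, 76, 88] (1 swaps)

After 1 pass: [63, 75, 9, 76, 88]


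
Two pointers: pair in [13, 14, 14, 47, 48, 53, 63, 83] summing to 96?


lo=0(13)+hi=7(83)=96

Yes: 13+83=96


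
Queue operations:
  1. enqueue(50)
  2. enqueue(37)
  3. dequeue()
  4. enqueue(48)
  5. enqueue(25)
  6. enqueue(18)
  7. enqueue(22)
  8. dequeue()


enqueue(50) -> [50]
enqueue(37) -> [50, 37]
dequeue()->50, [37]
enqueue(48) -> [37, 48]
enqueue(25) -> [37, 48, 25]
enqueue(18) -> [37, 48, 25, 18]
enqueue(22) -> [37, 48, 25, 18, 22]
dequeue()->37, [48, 25, 18, 22]

Final queue: [48, 25, 18, 22]


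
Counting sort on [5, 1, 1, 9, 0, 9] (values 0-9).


Input: [5, 1, 1, 9, 0, 9]
Counts: [1, 2, 0, 0, 0, 1, 0, 0, 0, 2]

Sorted: [0, 1, 1, 5, 9, 9]


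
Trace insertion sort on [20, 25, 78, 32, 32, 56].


Initial: [20, 25, 78, 32, 32, 56]
Insert 25: [20, 25, 78, 32, 32, 56]
Insert 78: [20, 25, 78, 32, 32, 56]
Insert 32: [20, 25, 32, 78, 32, 56]
Insert 32: [20, 25, 32, 32, 78, 56]
Insert 56: [20, 25, 32, 32, 56, 78]

Sorted: [20, 25, 32, 32, 56, 78]


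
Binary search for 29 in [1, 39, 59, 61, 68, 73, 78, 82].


Step 1: lo=0, hi=7, mid=3, val=61
Step 2: lo=0, hi=2, mid=1, val=39
Step 3: lo=0, hi=0, mid=0, val=1

Not found


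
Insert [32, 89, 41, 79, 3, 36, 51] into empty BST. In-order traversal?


Insert 32: root
Insert 89: R from 32
Insert 41: R from 32 -> L from 89
Insert 79: R from 32 -> L from 89 -> R from 41
Insert 3: L from 32
Insert 36: R from 32 -> L from 89 -> L from 41
Insert 51: R from 32 -> L from 89 -> R from 41 -> L from 79

In-order: [3, 32, 36, 41, 51, 79, 89]


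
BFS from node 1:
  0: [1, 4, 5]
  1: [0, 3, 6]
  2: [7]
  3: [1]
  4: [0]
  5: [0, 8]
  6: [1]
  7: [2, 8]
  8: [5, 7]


Visit 1, enqueue [0, 3, 6]
Visit 0, enqueue [4, 5]
Visit 3, enqueue []
Visit 6, enqueue []
Visit 4, enqueue []
Visit 5, enqueue [8]
Visit 8, enqueue [7]
Visit 7, enqueue [2]
Visit 2, enqueue []

BFS order: [1, 0, 3, 6, 4, 5, 8, 7, 2]


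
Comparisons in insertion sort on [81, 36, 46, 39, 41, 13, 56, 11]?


Algorithm: insertion sort
Input: [81, 36, 46, 39, 41, 13, 56, 11]
Sorted: [11, 13, 36, 39, 41, 46, 56, 81]

23


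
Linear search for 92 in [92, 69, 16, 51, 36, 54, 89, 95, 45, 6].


i=0: 92==92 found!

Found at 0, 1 comps


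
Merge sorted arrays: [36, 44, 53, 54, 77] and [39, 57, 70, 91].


Take 36 from A
Take 39 from B
Take 44 from A
Take 53 from A
Take 54 from A
Take 57 from B
Take 70 from B
Take 77 from A

Merged: [36, 39, 44, 53, 54, 57, 70, 77, 91]


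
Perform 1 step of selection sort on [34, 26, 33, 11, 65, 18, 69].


Initial: [34, 26, 33, 11, 65, 18, 69]
Step 1: min=11 at 3
  Swap: [11, 26, 33, 34, 65, 18, 69]

After 1 step: [11, 26, 33, 34, 65, 18, 69]


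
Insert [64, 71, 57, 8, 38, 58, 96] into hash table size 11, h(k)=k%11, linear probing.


Insert 64: h=9 -> slot 9
Insert 71: h=5 -> slot 5
Insert 57: h=2 -> slot 2
Insert 8: h=8 -> slot 8
Insert 38: h=5, 1 probes -> slot 6
Insert 58: h=3 -> slot 3
Insert 96: h=8, 2 probes -> slot 10

Table: [None, None, 57, 58, None, 71, 38, None, 8, 64, 96]


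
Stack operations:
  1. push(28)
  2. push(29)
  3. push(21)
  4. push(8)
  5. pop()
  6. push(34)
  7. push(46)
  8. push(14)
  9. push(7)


push(28) -> [28]
push(29) -> [28, 29]
push(21) -> [28, 29, 21]
push(8) -> [28, 29, 21, 8]
pop()->8, [28, 29, 21]
push(34) -> [28, 29, 21, 34]
push(46) -> [28, 29, 21, 34, 46]
push(14) -> [28, 29, 21, 34, 46, 14]
push(7) -> [28, 29, 21, 34, 46, 14, 7]

Final stack: [28, 29, 21, 34, 46, 14, 7]


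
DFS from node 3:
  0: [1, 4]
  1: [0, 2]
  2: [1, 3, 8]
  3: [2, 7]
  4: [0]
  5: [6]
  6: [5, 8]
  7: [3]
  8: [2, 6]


Visit 3, push [7, 2]
Visit 2, push [8, 1]
Visit 1, push [0]
Visit 0, push [4]
Visit 4, push []
Visit 8, push [6]
Visit 6, push [5]
Visit 5, push []
Visit 7, push []

DFS order: [3, 2, 1, 0, 4, 8, 6, 5, 7]


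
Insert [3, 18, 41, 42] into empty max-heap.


Insert 3: [3]
Insert 18: [18, 3]
Insert 41: [41, 3, 18]
Insert 42: [42, 41, 18, 3]

Final heap: [42, 41, 18, 3]


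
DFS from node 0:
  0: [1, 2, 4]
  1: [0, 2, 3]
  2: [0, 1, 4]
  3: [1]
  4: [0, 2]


Visit 0, push [4, 2, 1]
Visit 1, push [3, 2]
Visit 2, push [4]
Visit 4, push []
Visit 3, push []

DFS order: [0, 1, 2, 4, 3]


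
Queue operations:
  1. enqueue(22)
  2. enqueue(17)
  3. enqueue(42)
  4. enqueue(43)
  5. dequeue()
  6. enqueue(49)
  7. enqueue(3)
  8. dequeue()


enqueue(22) -> [22]
enqueue(17) -> [22, 17]
enqueue(42) -> [22, 17, 42]
enqueue(43) -> [22, 17, 42, 43]
dequeue()->22, [17, 42, 43]
enqueue(49) -> [17, 42, 43, 49]
enqueue(3) -> [17, 42, 43, 49, 3]
dequeue()->17, [42, 43, 49, 3]

Final queue: [42, 43, 49, 3]


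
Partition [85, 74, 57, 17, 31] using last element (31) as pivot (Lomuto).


Pivot: 31
  17 <= 31: swap -> [17, 74, 57, 85, 31]
Place pivot at 1: [17, 31, 57, 85, 74]

Partitioned: [17, 31, 57, 85, 74]


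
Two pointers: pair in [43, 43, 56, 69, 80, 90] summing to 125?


lo=0(43)+hi=5(90)=133
lo=0(43)+hi=4(80)=123
lo=1(43)+hi=4(80)=123
lo=2(56)+hi=4(80)=136
lo=2(56)+hi=3(69)=125

Yes: 56+69=125


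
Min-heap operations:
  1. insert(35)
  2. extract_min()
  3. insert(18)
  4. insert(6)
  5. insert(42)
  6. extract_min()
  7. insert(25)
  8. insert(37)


insert(35) -> [35]
extract_min()->35, []
insert(18) -> [18]
insert(6) -> [6, 18]
insert(42) -> [6, 18, 42]
extract_min()->6, [18, 42]
insert(25) -> [18, 42, 25]
insert(37) -> [18, 37, 25, 42]

Final heap: [18, 37, 25, 42]


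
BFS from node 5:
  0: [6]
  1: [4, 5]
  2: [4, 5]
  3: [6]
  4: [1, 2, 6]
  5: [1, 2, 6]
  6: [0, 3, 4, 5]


Visit 5, enqueue [1, 2, 6]
Visit 1, enqueue [4]
Visit 2, enqueue []
Visit 6, enqueue [0, 3]
Visit 4, enqueue []
Visit 0, enqueue []
Visit 3, enqueue []

BFS order: [5, 1, 2, 6, 4, 0, 3]


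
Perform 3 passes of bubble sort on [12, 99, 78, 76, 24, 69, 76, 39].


Initial: [12, 99, 78, 76, 24, 69, 76, 39]
Pass 1: [12, 78, 76, 24, 69, 76, 39, 99] (6 swaps)
Pass 2: [12, 76, 24, 69, 76, 39, 78, 99] (5 swaps)
Pass 3: [12, 24, 69, 76, 39, 76, 78, 99] (3 swaps)

After 3 passes: [12, 24, 69, 76, 39, 76, 78, 99]


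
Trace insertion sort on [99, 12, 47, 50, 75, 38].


Initial: [99, 12, 47, 50, 75, 38]
Insert 12: [12, 99, 47, 50, 75, 38]
Insert 47: [12, 47, 99, 50, 75, 38]
Insert 50: [12, 47, 50, 99, 75, 38]
Insert 75: [12, 47, 50, 75, 99, 38]
Insert 38: [12, 38, 47, 50, 75, 99]

Sorted: [12, 38, 47, 50, 75, 99]


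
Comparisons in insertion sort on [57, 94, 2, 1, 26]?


Algorithm: insertion sort
Input: [57, 94, 2, 1, 26]
Sorted: [1, 2, 26, 57, 94]

9


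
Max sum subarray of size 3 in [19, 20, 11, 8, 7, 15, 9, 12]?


[0:3]: 50
[1:4]: 39
[2:5]: 26
[3:6]: 30
[4:7]: 31
[5:8]: 36

Max: 50 at [0:3]


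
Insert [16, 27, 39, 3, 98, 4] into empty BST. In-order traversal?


Insert 16: root
Insert 27: R from 16
Insert 39: R from 16 -> R from 27
Insert 3: L from 16
Insert 98: R from 16 -> R from 27 -> R from 39
Insert 4: L from 16 -> R from 3

In-order: [3, 4, 16, 27, 39, 98]


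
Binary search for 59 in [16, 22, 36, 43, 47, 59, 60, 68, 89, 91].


Step 1: lo=0, hi=9, mid=4, val=47
Step 2: lo=5, hi=9, mid=7, val=68
Step 3: lo=5, hi=6, mid=5, val=59

Found at index 5


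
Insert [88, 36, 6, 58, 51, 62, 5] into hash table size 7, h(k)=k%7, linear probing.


Insert 88: h=4 -> slot 4
Insert 36: h=1 -> slot 1
Insert 6: h=6 -> slot 6
Insert 58: h=2 -> slot 2
Insert 51: h=2, 1 probes -> slot 3
Insert 62: h=6, 1 probes -> slot 0
Insert 5: h=5 -> slot 5

Table: [62, 36, 58, 51, 88, 5, 6]


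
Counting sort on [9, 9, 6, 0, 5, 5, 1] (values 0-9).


Input: [9, 9, 6, 0, 5, 5, 1]
Counts: [1, 1, 0, 0, 0, 2, 1, 0, 0, 2]

Sorted: [0, 1, 5, 5, 6, 9, 9]


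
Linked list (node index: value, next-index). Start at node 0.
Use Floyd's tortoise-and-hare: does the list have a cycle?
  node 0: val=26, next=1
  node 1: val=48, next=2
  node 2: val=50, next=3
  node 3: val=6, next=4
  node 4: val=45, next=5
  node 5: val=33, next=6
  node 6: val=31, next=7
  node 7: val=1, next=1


Floyd's tortoise (slow, +1) and hare (fast, +2):
  init: slow=0, fast=0
  step 1: slow=1, fast=2
  step 2: slow=2, fast=4
  step 3: slow=3, fast=6
  step 4: slow=4, fast=1
  step 5: slow=5, fast=3
  step 6: slow=6, fast=5
  step 7: slow=7, fast=7
  slow == fast at node 7: cycle detected

Cycle: yes


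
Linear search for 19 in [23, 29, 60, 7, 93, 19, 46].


i=0: 23!=19
i=1: 29!=19
i=2: 60!=19
i=3: 7!=19
i=4: 93!=19
i=5: 19==19 found!

Found at 5, 6 comps


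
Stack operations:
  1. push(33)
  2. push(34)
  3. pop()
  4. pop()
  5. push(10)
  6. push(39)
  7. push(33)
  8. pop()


push(33) -> [33]
push(34) -> [33, 34]
pop()->34, [33]
pop()->33, []
push(10) -> [10]
push(39) -> [10, 39]
push(33) -> [10, 39, 33]
pop()->33, [10, 39]

Final stack: [10, 39]


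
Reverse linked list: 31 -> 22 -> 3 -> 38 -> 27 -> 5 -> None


Step 1: curr=31, set curr.next=prev(None) | reversed so far: 31
Step 2: curr=22, set curr.next=prev(31) | reversed so far: 22 -> 31
Step 3: curr=3, set curr.next=prev(22) | reversed so far: 3 -> 22 -> 31
Step 4: curr=38, set curr.next=prev(3) | reversed so far: 38 -> 3 -> 22 -> 31
Step 5: curr=27, set curr.next=prev(38) | reversed so far: 27 -> 38 -> 3 -> 22 -> 31
Step 6: curr=5, set curr.next=prev(27) | reversed so far: 5 -> 27 -> 38 -> 3 -> 22 -> 31

5 -> 27 -> 38 -> 3 -> 22 -> 31 -> None


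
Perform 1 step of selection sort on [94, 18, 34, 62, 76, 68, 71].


Initial: [94, 18, 34, 62, 76, 68, 71]
Step 1: min=18 at 1
  Swap: [18, 94, 34, 62, 76, 68, 71]

After 1 step: [18, 94, 34, 62, 76, 68, 71]


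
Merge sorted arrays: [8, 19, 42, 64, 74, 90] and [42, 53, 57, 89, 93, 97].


Take 8 from A
Take 19 from A
Take 42 from A
Take 42 from B
Take 53 from B
Take 57 from B
Take 64 from A
Take 74 from A
Take 89 from B
Take 90 from A

Merged: [8, 19, 42, 42, 53, 57, 64, 74, 89, 90, 93, 97]


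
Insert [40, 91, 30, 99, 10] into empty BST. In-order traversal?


Insert 40: root
Insert 91: R from 40
Insert 30: L from 40
Insert 99: R from 40 -> R from 91
Insert 10: L from 40 -> L from 30

In-order: [10, 30, 40, 91, 99]


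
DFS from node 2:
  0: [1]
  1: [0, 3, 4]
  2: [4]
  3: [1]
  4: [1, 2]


Visit 2, push [4]
Visit 4, push [1]
Visit 1, push [3, 0]
Visit 0, push []
Visit 3, push []

DFS order: [2, 4, 1, 0, 3]


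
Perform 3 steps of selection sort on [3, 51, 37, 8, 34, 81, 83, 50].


Initial: [3, 51, 37, 8, 34, 81, 83, 50]
Step 1: min=3 at 0
  Swap: [3, 51, 37, 8, 34, 81, 83, 50]
Step 2: min=8 at 3
  Swap: [3, 8, 37, 51, 34, 81, 83, 50]
Step 3: min=34 at 4
  Swap: [3, 8, 34, 51, 37, 81, 83, 50]

After 3 steps: [3, 8, 34, 51, 37, 81, 83, 50]


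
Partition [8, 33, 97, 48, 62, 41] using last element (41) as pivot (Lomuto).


Pivot: 41
  8 <= 41: advance i (no swap)
  33 <= 41: advance i (no swap)
Place pivot at 2: [8, 33, 41, 48, 62, 97]

Partitioned: [8, 33, 41, 48, 62, 97]


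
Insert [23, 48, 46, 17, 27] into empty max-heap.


Insert 23: [23]
Insert 48: [48, 23]
Insert 46: [48, 23, 46]
Insert 17: [48, 23, 46, 17]
Insert 27: [48, 27, 46, 17, 23]

Final heap: [48, 27, 46, 17, 23]


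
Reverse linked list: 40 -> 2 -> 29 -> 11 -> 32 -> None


Step 1: curr=40, set curr.next=prev(None) | reversed so far: 40
Step 2: curr=2, set curr.next=prev(40) | reversed so far: 2 -> 40
Step 3: curr=29, set curr.next=prev(2) | reversed so far: 29 -> 2 -> 40
Step 4: curr=11, set curr.next=prev(29) | reversed so far: 11 -> 29 -> 2 -> 40
Step 5: curr=32, set curr.next=prev(11) | reversed so far: 32 -> 11 -> 29 -> 2 -> 40

32 -> 11 -> 29 -> 2 -> 40 -> None


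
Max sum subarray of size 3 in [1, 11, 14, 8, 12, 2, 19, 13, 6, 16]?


[0:3]: 26
[1:4]: 33
[2:5]: 34
[3:6]: 22
[4:7]: 33
[5:8]: 34
[6:9]: 38
[7:10]: 35

Max: 38 at [6:9]


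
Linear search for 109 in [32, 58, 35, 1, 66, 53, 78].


i=0: 32!=109
i=1: 58!=109
i=2: 35!=109
i=3: 1!=109
i=4: 66!=109
i=5: 53!=109
i=6: 78!=109

Not found, 7 comps


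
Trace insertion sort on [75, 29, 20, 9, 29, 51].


Initial: [75, 29, 20, 9, 29, 51]
Insert 29: [29, 75, 20, 9, 29, 51]
Insert 20: [20, 29, 75, 9, 29, 51]
Insert 9: [9, 20, 29, 75, 29, 51]
Insert 29: [9, 20, 29, 29, 75, 51]
Insert 51: [9, 20, 29, 29, 51, 75]

Sorted: [9, 20, 29, 29, 51, 75]


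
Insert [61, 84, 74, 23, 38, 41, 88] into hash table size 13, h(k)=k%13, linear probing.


Insert 61: h=9 -> slot 9
Insert 84: h=6 -> slot 6
Insert 74: h=9, 1 probes -> slot 10
Insert 23: h=10, 1 probes -> slot 11
Insert 38: h=12 -> slot 12
Insert 41: h=2 -> slot 2
Insert 88: h=10, 3 probes -> slot 0

Table: [88, None, 41, None, None, None, 84, None, None, 61, 74, 23, 38]


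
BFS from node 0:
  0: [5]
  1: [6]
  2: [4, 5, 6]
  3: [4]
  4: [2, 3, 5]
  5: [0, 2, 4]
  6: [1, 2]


Visit 0, enqueue [5]
Visit 5, enqueue [2, 4]
Visit 2, enqueue [6]
Visit 4, enqueue [3]
Visit 6, enqueue [1]
Visit 3, enqueue []
Visit 1, enqueue []

BFS order: [0, 5, 2, 4, 6, 3, 1]


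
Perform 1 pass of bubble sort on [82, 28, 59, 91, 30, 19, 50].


Initial: [82, 28, 59, 91, 30, 19, 50]
Pass 1: [28, 59, 82, 30, 19, 50, 91] (5 swaps)

After 1 pass: [28, 59, 82, 30, 19, 50, 91]


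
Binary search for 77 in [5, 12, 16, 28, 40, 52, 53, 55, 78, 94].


Step 1: lo=0, hi=9, mid=4, val=40
Step 2: lo=5, hi=9, mid=7, val=55
Step 3: lo=8, hi=9, mid=8, val=78

Not found


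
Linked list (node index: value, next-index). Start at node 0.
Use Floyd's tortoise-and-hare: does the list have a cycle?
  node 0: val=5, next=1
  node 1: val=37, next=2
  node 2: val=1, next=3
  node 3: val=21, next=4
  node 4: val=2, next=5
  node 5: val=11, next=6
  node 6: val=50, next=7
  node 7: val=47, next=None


Floyd's tortoise (slow, +1) and hare (fast, +2):
  init: slow=0, fast=0
  step 1: slow=1, fast=2
  step 2: slow=2, fast=4
  step 3: slow=3, fast=6
  step 4: fast 6->7->None, no cycle

Cycle: no


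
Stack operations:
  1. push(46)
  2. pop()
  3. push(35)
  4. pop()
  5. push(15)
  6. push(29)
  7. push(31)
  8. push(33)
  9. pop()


push(46) -> [46]
pop()->46, []
push(35) -> [35]
pop()->35, []
push(15) -> [15]
push(29) -> [15, 29]
push(31) -> [15, 29, 31]
push(33) -> [15, 29, 31, 33]
pop()->33, [15, 29, 31]

Final stack: [15, 29, 31]


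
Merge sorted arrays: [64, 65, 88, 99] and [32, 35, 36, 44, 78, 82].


Take 32 from B
Take 35 from B
Take 36 from B
Take 44 from B
Take 64 from A
Take 65 from A
Take 78 from B
Take 82 from B

Merged: [32, 35, 36, 44, 64, 65, 78, 82, 88, 99]


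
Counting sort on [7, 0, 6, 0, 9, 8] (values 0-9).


Input: [7, 0, 6, 0, 9, 8]
Counts: [2, 0, 0, 0, 0, 0, 1, 1, 1, 1]

Sorted: [0, 0, 6, 7, 8, 9]


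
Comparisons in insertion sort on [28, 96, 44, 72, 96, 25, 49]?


Algorithm: insertion sort
Input: [28, 96, 44, 72, 96, 25, 49]
Sorted: [25, 28, 44, 49, 72, 96, 96]

15


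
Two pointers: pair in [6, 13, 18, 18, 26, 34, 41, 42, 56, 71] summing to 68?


lo=0(6)+hi=9(71)=77
lo=0(6)+hi=8(56)=62
lo=1(13)+hi=8(56)=69
lo=1(13)+hi=7(42)=55
lo=2(18)+hi=7(42)=60
lo=3(18)+hi=7(42)=60
lo=4(26)+hi=7(42)=68

Yes: 26+42=68


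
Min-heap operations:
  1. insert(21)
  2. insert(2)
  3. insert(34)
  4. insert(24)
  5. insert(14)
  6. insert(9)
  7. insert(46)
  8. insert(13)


insert(21) -> [21]
insert(2) -> [2, 21]
insert(34) -> [2, 21, 34]
insert(24) -> [2, 21, 34, 24]
insert(14) -> [2, 14, 34, 24, 21]
insert(9) -> [2, 14, 9, 24, 21, 34]
insert(46) -> [2, 14, 9, 24, 21, 34, 46]
insert(13) -> [2, 13, 9, 14, 21, 34, 46, 24]

Final heap: [2, 13, 9, 14, 21, 34, 46, 24]


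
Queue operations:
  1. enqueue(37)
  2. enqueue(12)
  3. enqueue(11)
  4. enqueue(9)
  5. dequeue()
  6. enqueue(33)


enqueue(37) -> [37]
enqueue(12) -> [37, 12]
enqueue(11) -> [37, 12, 11]
enqueue(9) -> [37, 12, 11, 9]
dequeue()->37, [12, 11, 9]
enqueue(33) -> [12, 11, 9, 33]

Final queue: [12, 11, 9, 33]


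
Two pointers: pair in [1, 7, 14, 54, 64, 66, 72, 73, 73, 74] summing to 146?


lo=0(1)+hi=9(74)=75
lo=1(7)+hi=9(74)=81
lo=2(14)+hi=9(74)=88
lo=3(54)+hi=9(74)=128
lo=4(64)+hi=9(74)=138
lo=5(66)+hi=9(74)=140
lo=6(72)+hi=9(74)=146

Yes: 72+74=146


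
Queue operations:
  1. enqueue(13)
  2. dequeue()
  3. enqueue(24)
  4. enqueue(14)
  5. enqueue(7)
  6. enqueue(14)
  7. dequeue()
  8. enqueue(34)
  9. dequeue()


enqueue(13) -> [13]
dequeue()->13, []
enqueue(24) -> [24]
enqueue(14) -> [24, 14]
enqueue(7) -> [24, 14, 7]
enqueue(14) -> [24, 14, 7, 14]
dequeue()->24, [14, 7, 14]
enqueue(34) -> [14, 7, 14, 34]
dequeue()->14, [7, 14, 34]

Final queue: [7, 14, 34]


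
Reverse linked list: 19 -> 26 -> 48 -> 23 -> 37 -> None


Step 1: curr=19, set curr.next=prev(None) | reversed so far: 19
Step 2: curr=26, set curr.next=prev(19) | reversed so far: 26 -> 19
Step 3: curr=48, set curr.next=prev(26) | reversed so far: 48 -> 26 -> 19
Step 4: curr=23, set curr.next=prev(48) | reversed so far: 23 -> 48 -> 26 -> 19
Step 5: curr=37, set curr.next=prev(23) | reversed so far: 37 -> 23 -> 48 -> 26 -> 19

37 -> 23 -> 48 -> 26 -> 19 -> None


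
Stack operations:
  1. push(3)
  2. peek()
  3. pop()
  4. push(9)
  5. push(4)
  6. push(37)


push(3) -> [3]
peek()->3
pop()->3, []
push(9) -> [9]
push(4) -> [9, 4]
push(37) -> [9, 4, 37]

Final stack: [9, 4, 37]


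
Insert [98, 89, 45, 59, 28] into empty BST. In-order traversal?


Insert 98: root
Insert 89: L from 98
Insert 45: L from 98 -> L from 89
Insert 59: L from 98 -> L from 89 -> R from 45
Insert 28: L from 98 -> L from 89 -> L from 45

In-order: [28, 45, 59, 89, 98]


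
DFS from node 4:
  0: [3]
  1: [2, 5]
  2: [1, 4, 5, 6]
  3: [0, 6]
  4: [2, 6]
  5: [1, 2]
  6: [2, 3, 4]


Visit 4, push [6, 2]
Visit 2, push [6, 5, 1]
Visit 1, push [5]
Visit 5, push []
Visit 6, push [3]
Visit 3, push [0]
Visit 0, push []

DFS order: [4, 2, 1, 5, 6, 3, 0]


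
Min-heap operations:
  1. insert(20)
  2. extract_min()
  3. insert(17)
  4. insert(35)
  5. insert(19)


insert(20) -> [20]
extract_min()->20, []
insert(17) -> [17]
insert(35) -> [17, 35]
insert(19) -> [17, 35, 19]

Final heap: [17, 35, 19]


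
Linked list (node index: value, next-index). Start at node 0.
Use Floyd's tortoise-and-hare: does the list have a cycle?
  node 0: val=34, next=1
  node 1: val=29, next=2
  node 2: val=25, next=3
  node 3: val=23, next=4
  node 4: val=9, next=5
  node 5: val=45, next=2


Floyd's tortoise (slow, +1) and hare (fast, +2):
  init: slow=0, fast=0
  step 1: slow=1, fast=2
  step 2: slow=2, fast=4
  step 3: slow=3, fast=2
  step 4: slow=4, fast=4
  slow == fast at node 4: cycle detected

Cycle: yes


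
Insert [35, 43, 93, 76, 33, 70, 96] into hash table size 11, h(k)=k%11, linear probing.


Insert 35: h=2 -> slot 2
Insert 43: h=10 -> slot 10
Insert 93: h=5 -> slot 5
Insert 76: h=10, 1 probes -> slot 0
Insert 33: h=0, 1 probes -> slot 1
Insert 70: h=4 -> slot 4
Insert 96: h=8 -> slot 8

Table: [76, 33, 35, None, 70, 93, None, None, 96, None, 43]


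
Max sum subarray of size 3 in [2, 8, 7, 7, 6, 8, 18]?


[0:3]: 17
[1:4]: 22
[2:5]: 20
[3:6]: 21
[4:7]: 32

Max: 32 at [4:7]


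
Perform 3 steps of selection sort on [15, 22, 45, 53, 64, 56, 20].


Initial: [15, 22, 45, 53, 64, 56, 20]
Step 1: min=15 at 0
  Swap: [15, 22, 45, 53, 64, 56, 20]
Step 2: min=20 at 6
  Swap: [15, 20, 45, 53, 64, 56, 22]
Step 3: min=22 at 6
  Swap: [15, 20, 22, 53, 64, 56, 45]

After 3 steps: [15, 20, 22, 53, 64, 56, 45]


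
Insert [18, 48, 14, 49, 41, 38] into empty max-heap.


Insert 18: [18]
Insert 48: [48, 18]
Insert 14: [48, 18, 14]
Insert 49: [49, 48, 14, 18]
Insert 41: [49, 48, 14, 18, 41]
Insert 38: [49, 48, 38, 18, 41, 14]

Final heap: [49, 48, 38, 18, 41, 14]


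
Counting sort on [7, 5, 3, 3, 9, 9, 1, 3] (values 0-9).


Input: [7, 5, 3, 3, 9, 9, 1, 3]
Counts: [0, 1, 0, 3, 0, 1, 0, 1, 0, 2]

Sorted: [1, 3, 3, 3, 5, 7, 9, 9]


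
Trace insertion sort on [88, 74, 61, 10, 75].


Initial: [88, 74, 61, 10, 75]
Insert 74: [74, 88, 61, 10, 75]
Insert 61: [61, 74, 88, 10, 75]
Insert 10: [10, 61, 74, 88, 75]
Insert 75: [10, 61, 74, 75, 88]

Sorted: [10, 61, 74, 75, 88]


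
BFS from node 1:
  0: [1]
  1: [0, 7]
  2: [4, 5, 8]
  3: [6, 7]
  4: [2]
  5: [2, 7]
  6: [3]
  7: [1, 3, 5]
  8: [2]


Visit 1, enqueue [0, 7]
Visit 0, enqueue []
Visit 7, enqueue [3, 5]
Visit 3, enqueue [6]
Visit 5, enqueue [2]
Visit 6, enqueue []
Visit 2, enqueue [4, 8]
Visit 4, enqueue []
Visit 8, enqueue []

BFS order: [1, 0, 7, 3, 5, 6, 2, 4, 8]


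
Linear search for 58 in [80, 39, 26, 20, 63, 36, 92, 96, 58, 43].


i=0: 80!=58
i=1: 39!=58
i=2: 26!=58
i=3: 20!=58
i=4: 63!=58
i=5: 36!=58
i=6: 92!=58
i=7: 96!=58
i=8: 58==58 found!

Found at 8, 9 comps


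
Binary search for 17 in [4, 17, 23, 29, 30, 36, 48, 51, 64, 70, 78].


Step 1: lo=0, hi=10, mid=5, val=36
Step 2: lo=0, hi=4, mid=2, val=23
Step 3: lo=0, hi=1, mid=0, val=4
Step 4: lo=1, hi=1, mid=1, val=17

Found at index 1


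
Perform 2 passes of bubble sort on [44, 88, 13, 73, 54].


Initial: [44, 88, 13, 73, 54]
Pass 1: [44, 13, 73, 54, 88] (3 swaps)
Pass 2: [13, 44, 54, 73, 88] (2 swaps)

After 2 passes: [13, 44, 54, 73, 88]


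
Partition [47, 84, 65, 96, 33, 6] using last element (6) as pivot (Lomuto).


Pivot: 6
Place pivot at 0: [6, 84, 65, 96, 33, 47]

Partitioned: [6, 84, 65, 96, 33, 47]


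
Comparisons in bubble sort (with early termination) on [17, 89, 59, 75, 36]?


Algorithm: bubble sort (with early termination)
Input: [17, 89, 59, 75, 36]
Sorted: [17, 36, 59, 75, 89]

10


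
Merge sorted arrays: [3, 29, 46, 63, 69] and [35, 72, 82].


Take 3 from A
Take 29 from A
Take 35 from B
Take 46 from A
Take 63 from A
Take 69 from A

Merged: [3, 29, 35, 46, 63, 69, 72, 82]


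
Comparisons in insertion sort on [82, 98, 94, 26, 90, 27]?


Algorithm: insertion sort
Input: [82, 98, 94, 26, 90, 27]
Sorted: [26, 27, 82, 90, 94, 98]

14


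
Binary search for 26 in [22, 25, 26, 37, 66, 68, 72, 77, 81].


Step 1: lo=0, hi=8, mid=4, val=66
Step 2: lo=0, hi=3, mid=1, val=25
Step 3: lo=2, hi=3, mid=2, val=26

Found at index 2


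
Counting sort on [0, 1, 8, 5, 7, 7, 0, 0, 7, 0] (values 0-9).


Input: [0, 1, 8, 5, 7, 7, 0, 0, 7, 0]
Counts: [4, 1, 0, 0, 0, 1, 0, 3, 1, 0]

Sorted: [0, 0, 0, 0, 1, 5, 7, 7, 7, 8]


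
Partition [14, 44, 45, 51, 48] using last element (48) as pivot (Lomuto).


Pivot: 48
  14 <= 48: advance i (no swap)
  44 <= 48: advance i (no swap)
  45 <= 48: advance i (no swap)
Place pivot at 3: [14, 44, 45, 48, 51]

Partitioned: [14, 44, 45, 48, 51]


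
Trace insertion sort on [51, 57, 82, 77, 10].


Initial: [51, 57, 82, 77, 10]
Insert 57: [51, 57, 82, 77, 10]
Insert 82: [51, 57, 82, 77, 10]
Insert 77: [51, 57, 77, 82, 10]
Insert 10: [10, 51, 57, 77, 82]

Sorted: [10, 51, 57, 77, 82]


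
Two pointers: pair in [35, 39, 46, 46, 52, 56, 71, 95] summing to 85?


lo=0(35)+hi=7(95)=130
lo=0(35)+hi=6(71)=106
lo=0(35)+hi=5(56)=91
lo=0(35)+hi=4(52)=87
lo=0(35)+hi=3(46)=81
lo=1(39)+hi=3(46)=85

Yes: 39+46=85


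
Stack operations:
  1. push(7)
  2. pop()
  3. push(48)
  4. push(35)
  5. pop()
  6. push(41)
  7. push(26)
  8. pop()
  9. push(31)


push(7) -> [7]
pop()->7, []
push(48) -> [48]
push(35) -> [48, 35]
pop()->35, [48]
push(41) -> [48, 41]
push(26) -> [48, 41, 26]
pop()->26, [48, 41]
push(31) -> [48, 41, 31]

Final stack: [48, 41, 31]


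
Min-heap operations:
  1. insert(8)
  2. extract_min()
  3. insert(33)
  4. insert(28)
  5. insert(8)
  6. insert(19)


insert(8) -> [8]
extract_min()->8, []
insert(33) -> [33]
insert(28) -> [28, 33]
insert(8) -> [8, 33, 28]
insert(19) -> [8, 19, 28, 33]

Final heap: [8, 19, 28, 33]


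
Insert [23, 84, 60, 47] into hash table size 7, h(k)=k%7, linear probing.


Insert 23: h=2 -> slot 2
Insert 84: h=0 -> slot 0
Insert 60: h=4 -> slot 4
Insert 47: h=5 -> slot 5

Table: [84, None, 23, None, 60, 47, None]


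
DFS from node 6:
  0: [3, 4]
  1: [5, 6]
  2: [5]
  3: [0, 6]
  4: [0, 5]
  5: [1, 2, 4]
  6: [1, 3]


Visit 6, push [3, 1]
Visit 1, push [5]
Visit 5, push [4, 2]
Visit 2, push []
Visit 4, push [0]
Visit 0, push [3]
Visit 3, push []

DFS order: [6, 1, 5, 2, 4, 0, 3]
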